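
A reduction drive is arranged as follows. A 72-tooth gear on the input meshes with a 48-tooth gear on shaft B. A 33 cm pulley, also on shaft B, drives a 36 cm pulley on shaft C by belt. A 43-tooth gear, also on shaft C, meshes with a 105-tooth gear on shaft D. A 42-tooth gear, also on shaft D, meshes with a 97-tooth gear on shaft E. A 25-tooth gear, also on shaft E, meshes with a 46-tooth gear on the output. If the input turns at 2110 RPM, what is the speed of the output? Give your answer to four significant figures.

279.6 RPM

gear mesh 48/72 = 0.66667 → 2110/0.66667 = 3165 RPM
belt 36/33 = 1.0909 → 3165/1.0909 = 2901.2 RPM
gear mesh 105/43 = 2.4419 → 2901.2/2.4419 = 1188.1 RPM
gear mesh 97/42 = 2.3095 → 1188.1/2.3095 = 514.45 RPM
gear mesh 46/25 = 1.84 → 514.45/1.84 = 279.59 RPM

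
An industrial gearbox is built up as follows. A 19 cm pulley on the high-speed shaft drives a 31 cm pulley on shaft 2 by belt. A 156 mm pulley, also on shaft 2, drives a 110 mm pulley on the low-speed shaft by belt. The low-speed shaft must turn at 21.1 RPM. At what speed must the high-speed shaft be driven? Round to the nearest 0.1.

24.3 RPM

Overall ratio R = 1.6316 × 0.70513 = 1.1505.
Required input speed = output speed × R = 21.1 × 1.1505 = 24.275 RPM.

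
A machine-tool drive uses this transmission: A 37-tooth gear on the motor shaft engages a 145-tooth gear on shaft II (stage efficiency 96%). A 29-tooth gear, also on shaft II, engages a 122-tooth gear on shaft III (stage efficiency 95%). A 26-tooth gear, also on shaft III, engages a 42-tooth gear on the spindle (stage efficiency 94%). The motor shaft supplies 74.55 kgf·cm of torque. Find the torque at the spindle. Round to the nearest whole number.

gear mesh 145/37 = 3.9189 → τ = 74.55·3.9189·0.96 = 280.47 kgf·cm
gear mesh 122/29 = 4.2069 → τ = 280.47·4.2069·0.95 = 1120.9 kgf·cm
gear mesh 42/26 = 1.6154 → τ = 1120.9·1.6154·0.94 = 1702.1 kgf·cm

1702 kgf·cm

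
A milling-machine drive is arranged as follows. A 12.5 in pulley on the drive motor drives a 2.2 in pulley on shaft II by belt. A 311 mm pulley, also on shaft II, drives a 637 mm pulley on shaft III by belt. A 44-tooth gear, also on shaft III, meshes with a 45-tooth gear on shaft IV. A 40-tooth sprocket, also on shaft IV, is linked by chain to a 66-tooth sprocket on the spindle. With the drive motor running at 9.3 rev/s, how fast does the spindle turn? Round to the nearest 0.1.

15.3 rev/s

the drive motor → shaft II (belt, 2.2/12.5): 9.3 ÷ 0.176 = 52.841 rev/s
shaft II → shaft III (belt, 637/311): 52.841 ÷ 2.0482 = 25.798 rev/s
shaft III → shaft IV (gear mesh, 45/44): 25.798 ÷ 1.0227 = 25.225 rev/s
shaft IV → the spindle (chain, 66/40): 25.225 ÷ 1.65 = 15.288 rev/s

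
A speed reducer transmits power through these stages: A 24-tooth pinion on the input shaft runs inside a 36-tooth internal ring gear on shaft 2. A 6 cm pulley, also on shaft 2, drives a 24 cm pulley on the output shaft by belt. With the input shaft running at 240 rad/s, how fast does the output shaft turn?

the input shaft → shaft 2 (internal gear, 36/24): 240 ÷ 1.5 = 160 rad/s
shaft 2 → the output shaft (belt, 24/6): 160 ÷ 4 = 40 rad/s

40 rad/s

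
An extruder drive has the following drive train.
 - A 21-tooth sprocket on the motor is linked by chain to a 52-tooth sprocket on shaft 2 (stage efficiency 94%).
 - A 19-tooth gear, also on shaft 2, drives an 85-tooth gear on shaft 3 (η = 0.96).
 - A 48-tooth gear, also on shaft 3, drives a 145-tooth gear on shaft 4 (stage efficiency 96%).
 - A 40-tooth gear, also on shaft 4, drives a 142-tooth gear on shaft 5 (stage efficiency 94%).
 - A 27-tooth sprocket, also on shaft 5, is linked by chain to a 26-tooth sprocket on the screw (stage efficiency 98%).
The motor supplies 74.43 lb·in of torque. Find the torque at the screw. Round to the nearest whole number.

6795 lb·in

After the chain (52/21): 74.43 × 2.4762 × 0.94 = 173.24 lb·in
After the gear mesh (85/19): 173.24 × 4.4737 × 0.96 = 744.04 lb·in
After the gear mesh (145/48): 744.04 × 3.0208 × 0.96 = 2157.7 lb·in
After the gear mesh (142/40): 2157.7 × 3.55 × 0.94 = 7200.3 lb·in
After the chain (26/27): 7200.3 × 0.96296 × 0.98 = 6795 lb·in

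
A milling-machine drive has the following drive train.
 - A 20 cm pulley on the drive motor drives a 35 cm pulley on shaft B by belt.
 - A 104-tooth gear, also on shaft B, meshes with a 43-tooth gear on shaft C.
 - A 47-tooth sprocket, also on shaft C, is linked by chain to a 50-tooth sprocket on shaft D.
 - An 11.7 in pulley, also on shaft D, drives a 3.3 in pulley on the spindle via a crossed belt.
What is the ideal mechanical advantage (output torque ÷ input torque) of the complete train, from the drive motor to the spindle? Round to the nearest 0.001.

Each stage contributes driven/driver: belt 35/20 = 1.75, gear mesh 43/104 = 0.41346, chain 50/47 = 1.0638, belt 3.3/11.7 = 0.28205.
Overall: 1.75 × 0.41346 × 1.0638 × 0.28205 = 0.21711.

0.217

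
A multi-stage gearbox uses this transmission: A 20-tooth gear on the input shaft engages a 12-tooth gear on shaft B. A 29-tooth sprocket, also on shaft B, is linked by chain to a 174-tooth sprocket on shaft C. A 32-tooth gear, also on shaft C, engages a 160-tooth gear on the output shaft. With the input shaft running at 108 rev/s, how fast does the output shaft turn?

6 rev/s

gear mesh 12/20 = 0.6 → 108/0.6 = 180 rev/s
chain 174/29 = 6 → 180/6 = 30 rev/s
gear mesh 160/32 = 5 → 30/5 = 6 rev/s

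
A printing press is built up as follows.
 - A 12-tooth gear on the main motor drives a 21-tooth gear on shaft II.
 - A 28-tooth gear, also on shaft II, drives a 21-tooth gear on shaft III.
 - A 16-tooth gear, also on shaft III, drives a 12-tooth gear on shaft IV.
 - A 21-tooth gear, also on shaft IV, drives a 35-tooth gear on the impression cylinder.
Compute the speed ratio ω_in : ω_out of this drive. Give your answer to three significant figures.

Each stage contributes driven/driver: gear mesh 21/12 = 1.75, gear mesh 21/28 = 0.75, gear mesh 12/16 = 0.75, gear mesh 35/21 = 1.6667.
Overall: 1.75 × 0.75 × 0.75 × 1.6667 = 1.6406.

1.64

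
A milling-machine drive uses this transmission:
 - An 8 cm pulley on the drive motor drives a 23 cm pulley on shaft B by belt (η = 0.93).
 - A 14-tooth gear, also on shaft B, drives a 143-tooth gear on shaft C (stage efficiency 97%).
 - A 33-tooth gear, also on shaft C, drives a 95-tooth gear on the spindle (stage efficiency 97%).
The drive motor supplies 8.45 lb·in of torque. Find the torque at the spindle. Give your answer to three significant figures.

Belt: ratio = 23/8 = 2.875; torque at shaft B = 8.45 × 2.875 × 0.93 = 22.593 lb·in.
Gear mesh: ratio = 143/14 = 10.214; torque at shaft C = 22.593 × 10.214 × 0.97 = 223.85 lb·in.
Gear mesh: ratio = 95/33 = 2.8788; torque at the spindle = 223.85 × 2.8788 × 0.97 = 625.08 lb·in.

625 lb·in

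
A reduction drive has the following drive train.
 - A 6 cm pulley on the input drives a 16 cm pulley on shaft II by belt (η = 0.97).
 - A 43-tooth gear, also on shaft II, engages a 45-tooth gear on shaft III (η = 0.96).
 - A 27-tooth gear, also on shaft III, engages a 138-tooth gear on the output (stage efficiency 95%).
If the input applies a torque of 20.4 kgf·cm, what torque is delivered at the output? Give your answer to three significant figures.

257 kgf·cm

Belt: ratio = 16/6 = 2.6667; torque at shaft II = 20.4 × 2.6667 × 0.97 = 52.768 kgf·cm.
Gear mesh: ratio = 45/43 = 1.0465; torque at shaft III = 52.768 × 1.0465 × 0.96 = 53.013 kgf·cm.
Gear mesh: ratio = 138/27 = 5.1111; torque at the output = 53.013 × 5.1111 × 0.95 = 257.41 kgf·cm.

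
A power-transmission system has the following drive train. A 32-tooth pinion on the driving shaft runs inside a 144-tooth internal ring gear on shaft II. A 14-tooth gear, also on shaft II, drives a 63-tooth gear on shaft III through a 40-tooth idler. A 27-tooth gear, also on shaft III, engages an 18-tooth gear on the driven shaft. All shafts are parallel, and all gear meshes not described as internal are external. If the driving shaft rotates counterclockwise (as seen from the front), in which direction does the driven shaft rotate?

clockwise

the driving shaft → shaft II: internal mesh, same direction → CCW.
shaft II → shaft III: driver → idler → driven is 2 external meshes, 2 reversals → CCW.
shaft III → the driven shaft: external mesh, 1 reversal → CW.
3 reversals in total — an odd number — so the driven shaft turns opposite to the driving shaft.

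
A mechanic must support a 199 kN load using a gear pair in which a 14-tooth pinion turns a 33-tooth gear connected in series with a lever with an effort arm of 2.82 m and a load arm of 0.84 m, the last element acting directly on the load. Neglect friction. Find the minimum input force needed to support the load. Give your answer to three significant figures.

25.1 kN

Gear pair MA = 33/14 = 2.3571.
Lever MA = effort arm / load arm = 2.82/0.84 = 3.3571.
Combined ideal MA = 2.3571 × 3.3571 = 7.9133.
Effort = load / MA = 199 / 7.9133 = 25.148 kN.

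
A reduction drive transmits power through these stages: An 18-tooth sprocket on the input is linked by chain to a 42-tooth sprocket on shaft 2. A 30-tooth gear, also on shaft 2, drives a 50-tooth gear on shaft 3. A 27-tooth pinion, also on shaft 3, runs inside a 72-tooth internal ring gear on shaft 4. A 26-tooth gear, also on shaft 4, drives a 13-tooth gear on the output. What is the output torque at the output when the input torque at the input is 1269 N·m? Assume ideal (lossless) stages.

Chain: ratio = 42/18 = 2.3333; torque at shaft 2 = 1269 × 2.3333 = 2961 N·m.
Gear mesh: ratio = 50/30 = 1.6667; torque at shaft 3 = 2961 × 1.6667 = 4935 N·m.
Internal gear: ratio = 72/27 = 2.6667; torque at shaft 4 = 4935 × 2.6667 = 13160 N·m.
Gear mesh: ratio = 13/26 = 0.5; torque at the output = 13160 × 0.5 = 6580 N·m.

6580 N·m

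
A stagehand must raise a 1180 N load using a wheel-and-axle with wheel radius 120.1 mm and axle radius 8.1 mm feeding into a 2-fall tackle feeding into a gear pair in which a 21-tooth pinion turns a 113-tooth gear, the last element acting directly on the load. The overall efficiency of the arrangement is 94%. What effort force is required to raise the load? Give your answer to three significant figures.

7.87 N

Wheel-and-axle MA = R/r = 120.1/8.1 = 14.827.
Block-and-tackle MA = number of supporting rope parts = 2.
Gear pair MA = 113/21 = 5.381.
Combined ideal MA = 14.827 × 2 × 5.381 = 159.57.
Actual MA = 159.57 × 0.94 = 149.99.
Effort = load / actual MA = 1180 / 149.99 = 7.867 N.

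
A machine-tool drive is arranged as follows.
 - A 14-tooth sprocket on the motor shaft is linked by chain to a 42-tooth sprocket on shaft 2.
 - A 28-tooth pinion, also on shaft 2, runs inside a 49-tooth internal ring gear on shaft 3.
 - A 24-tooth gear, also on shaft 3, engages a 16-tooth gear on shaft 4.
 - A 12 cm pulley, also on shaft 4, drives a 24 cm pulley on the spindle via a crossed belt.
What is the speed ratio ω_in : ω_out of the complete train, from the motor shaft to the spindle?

Each stage contributes driven/driver: chain 42/14 = 3, internal gear 49/28 = 1.75, gear mesh 16/24 = 0.66667, belt 24/12 = 2.
Overall: 3 × 1.75 × 0.66667 × 2 = 7.

7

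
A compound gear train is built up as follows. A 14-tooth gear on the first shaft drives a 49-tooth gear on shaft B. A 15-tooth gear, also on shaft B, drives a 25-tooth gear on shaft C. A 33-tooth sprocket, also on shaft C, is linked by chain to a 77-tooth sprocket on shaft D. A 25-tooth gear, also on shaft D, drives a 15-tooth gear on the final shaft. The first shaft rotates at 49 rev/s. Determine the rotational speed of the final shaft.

6 rev/s

Gear mesh: ratio = 49/14 = 3.5, so shaft B turns at 49 / 3.5 = 14 rev/s.
Gear mesh: ratio = 25/15 = 1.6667, so shaft C turns at 14 / 1.6667 = 8.4 rev/s.
Chain: ratio = 77/33 = 2.3333, so shaft D turns at 8.4 / 2.3333 = 3.6 rev/s.
Gear mesh: ratio = 15/25 = 0.6, so the final shaft turns at 3.6 / 0.6 = 6 rev/s.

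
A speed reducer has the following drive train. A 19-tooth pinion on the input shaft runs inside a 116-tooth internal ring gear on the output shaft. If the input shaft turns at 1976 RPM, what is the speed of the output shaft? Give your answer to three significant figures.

324 RPM

Internal gear: ratio = 116/19 = 6.1053, so the output shaft turns at 1976 / 6.1053 = 323.66 RPM.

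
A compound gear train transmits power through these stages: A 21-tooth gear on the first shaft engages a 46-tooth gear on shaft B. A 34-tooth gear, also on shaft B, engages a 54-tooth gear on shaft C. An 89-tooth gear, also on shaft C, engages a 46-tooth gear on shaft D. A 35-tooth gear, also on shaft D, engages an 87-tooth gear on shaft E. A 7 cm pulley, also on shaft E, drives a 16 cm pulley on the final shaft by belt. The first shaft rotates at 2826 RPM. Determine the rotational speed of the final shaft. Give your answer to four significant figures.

Gear mesh: ratio = 46/21 = 2.1905, so shaft B turns at 2826 / 2.1905 = 1290.1 RPM.
Gear mesh: ratio = 54/34 = 1.5882, so shaft C turns at 1290.1 / 1.5882 = 812.3 RPM.
Gear mesh: ratio = 46/89 = 0.51685, so shaft D turns at 812.3 / 0.51685 = 1571.6 RPM.
Gear mesh: ratio = 87/35 = 2.4857, so shaft E turns at 1571.6 / 2.4857 = 632.27 RPM.
Belt: ratio = 16/7 = 2.2857, so the final shaft turns at 632.27 / 2.2857 = 276.62 RPM.

276.6 RPM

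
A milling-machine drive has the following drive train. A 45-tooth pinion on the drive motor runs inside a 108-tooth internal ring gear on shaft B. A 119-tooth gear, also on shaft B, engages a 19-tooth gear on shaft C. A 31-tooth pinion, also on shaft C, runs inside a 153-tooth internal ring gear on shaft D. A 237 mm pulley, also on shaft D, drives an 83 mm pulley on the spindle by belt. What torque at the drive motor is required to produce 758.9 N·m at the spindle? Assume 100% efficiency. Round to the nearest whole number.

Overall ratio R = 2.4 × 0.15966 × 4.9355 × 0.35021 = 0.66233.
Input torque = output torque / R = 758.9 / 0.66233 = 1145.8 N·m.

1146 N·m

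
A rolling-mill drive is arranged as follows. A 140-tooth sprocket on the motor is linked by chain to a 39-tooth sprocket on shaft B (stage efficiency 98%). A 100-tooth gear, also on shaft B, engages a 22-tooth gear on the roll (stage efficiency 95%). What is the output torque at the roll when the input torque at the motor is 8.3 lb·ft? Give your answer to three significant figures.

0.474 lb·ft

Chain: ratio = 39/140 = 0.27857; torque at shaft B = 8.3 × 0.27857 × 0.98 = 2.2659 lb·ft.
Gear mesh: ratio = 22/100 = 0.22; torque at the roll = 2.2659 × 0.22 × 0.95 = 0.47357 lb·ft.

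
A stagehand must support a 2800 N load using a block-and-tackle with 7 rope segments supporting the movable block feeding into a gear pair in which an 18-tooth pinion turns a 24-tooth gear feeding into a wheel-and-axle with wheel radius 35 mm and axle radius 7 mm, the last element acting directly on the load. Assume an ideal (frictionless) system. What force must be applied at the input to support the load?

60 N

Block-and-tackle MA = number of supporting rope parts = 7.
Gear pair MA = 24/18 = 1.3333.
Wheel-and-axle MA = R/r = 35/7 = 5.
Combined ideal MA = 7 × 1.3333 × 5 = 46.667.
Effort = load / MA = 2800 / 46.667 = 60 N.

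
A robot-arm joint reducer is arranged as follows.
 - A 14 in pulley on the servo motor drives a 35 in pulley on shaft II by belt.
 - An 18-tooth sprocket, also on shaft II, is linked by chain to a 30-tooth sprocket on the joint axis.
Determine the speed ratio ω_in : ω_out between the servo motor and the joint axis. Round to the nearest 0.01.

4.17

Each stage contributes driven/driver: belt 35/14 = 2.5, chain 30/18 = 1.6667.
Overall: 2.5 × 1.6667 = 4.1667.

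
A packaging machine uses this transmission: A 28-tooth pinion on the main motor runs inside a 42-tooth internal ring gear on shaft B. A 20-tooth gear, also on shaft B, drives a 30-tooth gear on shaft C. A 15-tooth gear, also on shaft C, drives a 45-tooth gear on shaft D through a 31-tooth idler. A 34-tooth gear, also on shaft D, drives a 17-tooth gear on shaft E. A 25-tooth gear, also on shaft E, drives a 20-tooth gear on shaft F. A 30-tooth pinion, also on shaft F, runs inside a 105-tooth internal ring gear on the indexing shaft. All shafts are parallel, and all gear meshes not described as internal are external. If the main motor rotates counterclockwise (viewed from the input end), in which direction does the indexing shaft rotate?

the main motor → shaft B: internal mesh, same direction → CCW.
shaft B → shaft C: external mesh, 1 reversal → CW.
shaft C → shaft D: driver → idler → driven is 2 external meshes, 2 reversals → CW.
shaft D → shaft E: external mesh, 1 reversal → CCW.
shaft E → shaft F: external mesh, 1 reversal → CW.
shaft F → the indexing shaft: internal mesh, same direction → CW.
5 reversals in total — an odd number — so the indexing shaft turns opposite to the main motor.

clockwise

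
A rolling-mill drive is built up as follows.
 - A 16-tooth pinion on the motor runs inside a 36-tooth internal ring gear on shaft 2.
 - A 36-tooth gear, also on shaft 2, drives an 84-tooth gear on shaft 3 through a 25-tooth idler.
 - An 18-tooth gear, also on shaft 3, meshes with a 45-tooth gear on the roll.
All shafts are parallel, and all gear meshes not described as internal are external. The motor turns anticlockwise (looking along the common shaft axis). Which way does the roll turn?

the motor → shaft 2: internal mesh, same direction → CCW.
shaft 2 → shaft 3: driver → idler → driven is 2 external meshes, 2 reversals → CCW.
shaft 3 → the roll: external mesh, 1 reversal → CW.
3 reversals in total — an odd number — so the roll turns opposite to the motor.

clockwise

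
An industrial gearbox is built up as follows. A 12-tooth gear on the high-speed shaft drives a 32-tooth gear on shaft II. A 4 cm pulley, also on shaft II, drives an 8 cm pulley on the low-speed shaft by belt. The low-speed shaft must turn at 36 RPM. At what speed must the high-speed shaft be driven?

Overall ratio R = 2.6667 × 2 = 5.3333.
Required input speed = output speed × R = 36 × 5.3333 = 192 RPM.

192 RPM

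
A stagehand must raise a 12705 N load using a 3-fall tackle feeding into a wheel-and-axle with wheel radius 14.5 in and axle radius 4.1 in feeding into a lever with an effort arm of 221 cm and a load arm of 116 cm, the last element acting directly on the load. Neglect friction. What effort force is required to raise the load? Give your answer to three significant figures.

629 N

Block-and-tackle MA = number of supporting rope parts = 3.
Wheel-and-axle MA = R/r = 14.5/4.1 = 3.5366.
Lever MA = effort arm / load arm = 221/116 = 1.9052.
Combined ideal MA = 3 × 3.5366 × 1.9052 = 20.213.
Effort = load / MA = 12705 / 20.213 = 628.54 N.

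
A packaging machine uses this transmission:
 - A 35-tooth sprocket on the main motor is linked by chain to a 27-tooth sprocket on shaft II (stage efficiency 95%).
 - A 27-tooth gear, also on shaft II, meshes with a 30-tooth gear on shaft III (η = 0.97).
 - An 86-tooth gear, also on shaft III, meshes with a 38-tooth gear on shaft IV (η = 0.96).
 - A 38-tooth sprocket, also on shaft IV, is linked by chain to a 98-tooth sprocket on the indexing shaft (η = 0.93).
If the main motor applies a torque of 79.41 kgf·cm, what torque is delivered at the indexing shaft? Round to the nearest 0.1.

63.8 kgf·cm

Chain: ratio = 27/35 = 0.77143; torque at shaft II = 79.41 × 0.77143 × 0.95 = 58.196 kgf·cm.
Gear mesh: ratio = 30/27 = 1.1111; torque at shaft III = 58.196 × 1.1111 × 0.97 = 62.723 kgf·cm.
Gear mesh: ratio = 38/86 = 0.44186; torque at shaft IV = 62.723 × 0.44186 × 0.96 = 26.606 kgf·cm.
Chain: ratio = 98/38 = 2.5789; torque at the indexing shaft = 26.606 × 2.5789 × 0.93 = 63.812 kgf·cm.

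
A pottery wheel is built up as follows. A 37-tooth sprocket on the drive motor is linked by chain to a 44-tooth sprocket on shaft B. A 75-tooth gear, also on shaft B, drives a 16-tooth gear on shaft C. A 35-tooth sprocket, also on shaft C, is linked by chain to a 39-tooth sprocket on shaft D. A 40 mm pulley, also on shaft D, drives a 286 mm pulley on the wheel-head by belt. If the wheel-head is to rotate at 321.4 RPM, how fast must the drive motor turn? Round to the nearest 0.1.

649.6 RPM

Overall ratio R = 1.1892 × 0.21333 × 1.1143 × 7.15 = 2.0212.
Required input speed = output speed × R = 321.4 × 2.0212 = 649.62 RPM.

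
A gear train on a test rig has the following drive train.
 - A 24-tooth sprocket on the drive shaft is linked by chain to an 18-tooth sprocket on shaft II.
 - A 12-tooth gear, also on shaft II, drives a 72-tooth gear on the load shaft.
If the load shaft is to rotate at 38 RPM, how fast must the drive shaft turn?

171 RPM

Overall ratio R = 0.75 × 6 = 4.5.
Required input speed = output speed × R = 38 × 4.5 = 171 RPM.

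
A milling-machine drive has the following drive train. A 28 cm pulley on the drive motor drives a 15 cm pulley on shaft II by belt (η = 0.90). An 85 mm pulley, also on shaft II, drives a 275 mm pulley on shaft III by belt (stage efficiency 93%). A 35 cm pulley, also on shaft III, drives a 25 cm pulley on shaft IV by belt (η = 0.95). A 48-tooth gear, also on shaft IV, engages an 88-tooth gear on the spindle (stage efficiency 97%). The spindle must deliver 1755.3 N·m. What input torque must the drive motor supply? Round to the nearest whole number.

1003 N·m

Overall ratio R = 0.53571 × 3.2353 × 0.71429 × 1.8333 = 2.2697; overall efficiency η = 0.90 × 0.93 × 0.95 × 0.97 = 0.7713.
Input torque = output torque / (R × η) = 1755.3 / (2.2697 × 0.7713) = 1002.7 N·m.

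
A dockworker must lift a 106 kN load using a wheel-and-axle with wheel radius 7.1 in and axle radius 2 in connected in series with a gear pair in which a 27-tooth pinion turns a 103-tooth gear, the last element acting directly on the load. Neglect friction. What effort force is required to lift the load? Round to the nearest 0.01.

Wheel-and-axle MA = R/r = 7.1/2 = 3.55.
Gear pair MA = 103/27 = 3.8148.
Combined ideal MA = 3.55 × 3.8148 = 13.543.
Effort = load / MA = 106 / 13.543 = 7.8272 kN.

7.83 kN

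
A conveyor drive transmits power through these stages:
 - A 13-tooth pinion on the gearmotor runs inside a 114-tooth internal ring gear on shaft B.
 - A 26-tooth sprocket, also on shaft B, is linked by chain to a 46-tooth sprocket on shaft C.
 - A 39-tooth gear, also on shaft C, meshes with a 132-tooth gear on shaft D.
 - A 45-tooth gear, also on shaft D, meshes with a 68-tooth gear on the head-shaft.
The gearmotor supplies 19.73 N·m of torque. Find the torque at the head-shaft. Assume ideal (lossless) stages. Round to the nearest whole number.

1566 N·m

After the internal gear (114/13): 19.73 × 8.7692 = 173.02 N·m
After the chain (46/26): 173.02 × 1.7692 = 306.11 N·m
After the gear mesh (132/39): 306.11 × 3.3846 = 1036.1 N·m
After the gear mesh (68/45): 1036.1 × 1.5111 = 1565.6 N·m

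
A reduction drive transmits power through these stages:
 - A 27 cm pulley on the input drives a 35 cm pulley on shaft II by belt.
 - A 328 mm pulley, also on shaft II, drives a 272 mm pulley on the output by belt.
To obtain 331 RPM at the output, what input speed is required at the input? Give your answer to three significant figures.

356 RPM

Overall ratio R = 1.2963 × 0.82927 = 1.075.
Required input speed = output speed × R = 331 × 1.075 = 355.82 RPM.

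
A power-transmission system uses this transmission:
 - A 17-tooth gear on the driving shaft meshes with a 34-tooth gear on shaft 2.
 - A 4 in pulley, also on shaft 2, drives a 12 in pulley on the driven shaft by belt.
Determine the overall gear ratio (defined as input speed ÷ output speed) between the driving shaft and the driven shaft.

Each stage contributes driven/driver: gear mesh 34/17 = 2, belt 12/4 = 3.
Overall: 2 × 3 = 6.

6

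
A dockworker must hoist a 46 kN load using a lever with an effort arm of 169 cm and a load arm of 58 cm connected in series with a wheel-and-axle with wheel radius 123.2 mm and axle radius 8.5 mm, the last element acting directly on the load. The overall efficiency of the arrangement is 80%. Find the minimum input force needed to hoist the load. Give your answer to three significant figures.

Lever MA = effort arm / load arm = 169/58 = 2.9138.
Wheel-and-axle MA = R/r = 123.2/8.5 = 14.494.
Combined ideal MA = 2.9138 × 14.494 = 42.233.
Actual MA = 42.233 × 0.80 = 33.786.
Effort = load / actual MA = 46 / 33.786 = 1.3615 kN.

1.36 kN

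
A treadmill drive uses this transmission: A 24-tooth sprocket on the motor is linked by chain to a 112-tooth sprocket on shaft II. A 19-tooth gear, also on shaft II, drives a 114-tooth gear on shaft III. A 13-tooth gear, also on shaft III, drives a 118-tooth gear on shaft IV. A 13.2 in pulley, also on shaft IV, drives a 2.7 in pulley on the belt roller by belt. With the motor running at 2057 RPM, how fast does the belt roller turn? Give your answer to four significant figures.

the motor → shaft II (chain, 112/24): 2057 ÷ 4.6667 = 440.79 RPM
shaft II → shaft III (gear mesh, 114/19): 440.79 ÷ 6 = 73.464 RPM
shaft III → shaft IV (gear mesh, 118/13): 73.464 ÷ 9.0769 = 8.0935 RPM
shaft IV → the belt roller (belt, 2.7/13.2): 8.0935 ÷ 0.20455 = 39.568 RPM

39.57 RPM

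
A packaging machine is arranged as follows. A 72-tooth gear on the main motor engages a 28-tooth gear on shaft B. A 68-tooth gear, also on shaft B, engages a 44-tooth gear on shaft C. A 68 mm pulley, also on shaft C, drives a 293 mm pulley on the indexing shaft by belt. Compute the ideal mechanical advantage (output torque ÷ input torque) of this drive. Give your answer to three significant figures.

1.08

Each stage contributes driven/driver: gear mesh 28/72 = 0.38889, gear mesh 44/68 = 0.64706, belt 293/68 = 4.3088.
Overall: 0.38889 × 0.64706 × 4.3088 = 1.0842.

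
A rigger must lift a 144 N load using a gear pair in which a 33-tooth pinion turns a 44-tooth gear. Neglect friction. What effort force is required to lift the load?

108 N

Gear pair MA = 44/33 = 1.3333.
Effort = load / MA = 144 / 1.3333 = 108 N.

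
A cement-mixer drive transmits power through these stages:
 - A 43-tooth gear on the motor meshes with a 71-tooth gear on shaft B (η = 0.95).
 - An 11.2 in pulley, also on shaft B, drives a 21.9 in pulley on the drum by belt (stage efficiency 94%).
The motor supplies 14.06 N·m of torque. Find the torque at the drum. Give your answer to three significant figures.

gear mesh 71/43 = 1.6512 → τ = 14.06·1.6512·0.95 = 22.055 N·m
belt 21.9/11.2 = 1.9554 → τ = 22.055·1.9554·0.94 = 40.537 N·m

40.5 N·m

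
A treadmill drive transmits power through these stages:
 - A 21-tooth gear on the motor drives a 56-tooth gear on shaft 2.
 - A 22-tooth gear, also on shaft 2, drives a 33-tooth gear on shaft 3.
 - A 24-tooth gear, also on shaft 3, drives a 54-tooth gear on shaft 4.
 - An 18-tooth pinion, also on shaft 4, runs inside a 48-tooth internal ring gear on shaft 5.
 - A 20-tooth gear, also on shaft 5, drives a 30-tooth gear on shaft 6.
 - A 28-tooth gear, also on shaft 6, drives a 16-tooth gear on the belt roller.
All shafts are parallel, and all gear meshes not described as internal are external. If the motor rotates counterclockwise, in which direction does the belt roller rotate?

clockwise

the motor → shaft 2: external mesh, 1 reversal → CW.
shaft 2 → shaft 3: external mesh, 1 reversal → CCW.
shaft 3 → shaft 4: external mesh, 1 reversal → CW.
shaft 4 → shaft 5: internal mesh, same direction → CW.
shaft 5 → shaft 6: external mesh, 1 reversal → CCW.
shaft 6 → the belt roller: external mesh, 1 reversal → CW.
5 reversals in total — an odd number — so the belt roller turns opposite to the motor.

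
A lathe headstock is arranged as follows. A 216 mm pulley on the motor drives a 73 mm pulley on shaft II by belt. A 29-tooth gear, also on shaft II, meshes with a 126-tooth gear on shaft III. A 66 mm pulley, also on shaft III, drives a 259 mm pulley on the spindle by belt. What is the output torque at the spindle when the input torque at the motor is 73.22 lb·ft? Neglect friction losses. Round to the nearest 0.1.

421.9 lb·ft

Belt: ratio = 73/216 = 0.33796; torque at shaft II = 73.22 × 0.33796 = 24.746 lb·ft.
Gear mesh: ratio = 126/29 = 4.3448; torque at shaft III = 24.746 × 4.3448 = 107.52 lb·ft.
Belt: ratio = 259/66 = 3.9242; torque at the spindle = 107.52 × 3.9242 = 421.92 lb·ft.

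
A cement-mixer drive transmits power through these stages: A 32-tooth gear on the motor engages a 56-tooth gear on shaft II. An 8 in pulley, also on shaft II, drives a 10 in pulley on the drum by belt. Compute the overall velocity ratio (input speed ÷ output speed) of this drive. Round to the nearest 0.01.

2.19

Each stage contributes driven/driver: gear mesh 56/32 = 1.75, belt 10/8 = 1.25.
Overall: 1.75 × 1.25 = 2.1875.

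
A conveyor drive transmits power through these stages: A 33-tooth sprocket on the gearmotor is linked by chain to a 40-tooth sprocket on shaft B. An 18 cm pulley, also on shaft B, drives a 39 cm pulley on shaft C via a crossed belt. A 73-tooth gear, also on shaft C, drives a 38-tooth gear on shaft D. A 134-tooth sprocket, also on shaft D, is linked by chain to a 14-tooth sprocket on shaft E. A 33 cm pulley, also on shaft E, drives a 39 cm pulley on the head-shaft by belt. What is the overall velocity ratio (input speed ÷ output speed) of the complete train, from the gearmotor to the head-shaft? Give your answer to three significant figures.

0.169

Each stage contributes driven/driver: chain 40/33 = 1.2121, belt 39/18 = 2.1667, gear mesh 38/73 = 0.52055, chain 14/134 = 0.10448, belt 39/33 = 1.1818.
Overall: 1.2121 × 2.1667 × 0.52055 × 0.10448 × 1.1818 = 0.1688.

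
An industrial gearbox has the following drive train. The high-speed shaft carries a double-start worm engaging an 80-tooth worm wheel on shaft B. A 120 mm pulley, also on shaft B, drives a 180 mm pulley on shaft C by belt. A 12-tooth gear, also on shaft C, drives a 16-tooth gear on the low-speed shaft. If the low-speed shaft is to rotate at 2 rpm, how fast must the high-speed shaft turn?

160 rpm

Overall ratio R = 40 × 1.5 × 1.3333 = 80.
Required input speed = output speed × R = 2 × 80 = 160 rpm.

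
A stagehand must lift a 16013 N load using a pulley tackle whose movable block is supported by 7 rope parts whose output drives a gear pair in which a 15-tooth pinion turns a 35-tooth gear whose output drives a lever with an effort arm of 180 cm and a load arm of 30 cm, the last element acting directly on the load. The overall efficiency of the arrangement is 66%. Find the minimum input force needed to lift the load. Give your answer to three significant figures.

248 N

Block-and-tackle MA = number of supporting rope parts = 7.
Gear pair MA = 35/15 = 2.3333.
Lever MA = effort arm / load arm = 180/30 = 6.
Combined ideal MA = 7 × 2.3333 × 6 = 98.
Actual MA = 98 × 0.66 = 64.68.
Effort = load / actual MA = 16013 / 64.68 = 247.57 N.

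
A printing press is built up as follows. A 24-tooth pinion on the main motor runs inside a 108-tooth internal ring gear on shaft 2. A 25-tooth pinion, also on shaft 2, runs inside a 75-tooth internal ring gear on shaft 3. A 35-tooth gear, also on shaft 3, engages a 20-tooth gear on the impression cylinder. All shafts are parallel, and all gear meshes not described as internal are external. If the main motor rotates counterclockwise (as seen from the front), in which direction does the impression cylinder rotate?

clockwise

the main motor → shaft 2: internal mesh, same direction → CCW.
shaft 2 → shaft 3: internal mesh, same direction → CCW.
shaft 3 → the impression cylinder: external mesh, 1 reversal → CW.
1 reversal in total — an odd number — so the impression cylinder turns opposite to the main motor.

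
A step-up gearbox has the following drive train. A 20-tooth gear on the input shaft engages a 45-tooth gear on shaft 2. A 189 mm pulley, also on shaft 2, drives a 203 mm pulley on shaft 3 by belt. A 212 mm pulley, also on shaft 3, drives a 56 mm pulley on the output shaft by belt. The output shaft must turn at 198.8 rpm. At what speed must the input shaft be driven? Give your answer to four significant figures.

Overall ratio R = 2.25 × 1.0741 × 0.26415 = 0.63836.
Required input speed = output speed × R = 198.8 × 0.63836 = 126.91 rpm.

126.9 rpm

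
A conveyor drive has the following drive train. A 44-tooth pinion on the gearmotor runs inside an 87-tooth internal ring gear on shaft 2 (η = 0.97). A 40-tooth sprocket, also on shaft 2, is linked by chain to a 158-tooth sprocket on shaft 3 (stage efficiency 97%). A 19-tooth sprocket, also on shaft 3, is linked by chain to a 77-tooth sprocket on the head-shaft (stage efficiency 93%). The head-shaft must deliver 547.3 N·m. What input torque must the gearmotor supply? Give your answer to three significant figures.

19.8 N·m

Overall ratio R = 1.9773 × 3.95 × 4.0526 = 31.652; overall efficiency η = 0.97 × 0.97 × 0.93 = 0.8750.
Input torque = output torque / (R × η) = 547.3 / (31.652 × 0.8750) = 19.761 N·m.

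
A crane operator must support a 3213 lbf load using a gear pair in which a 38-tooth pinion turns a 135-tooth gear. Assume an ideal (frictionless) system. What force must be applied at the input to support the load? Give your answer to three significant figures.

Gear pair MA = 135/38 = 3.5526.
Effort = load / MA = 3213 / 3.5526 = 904.4 lbf.

904 lbf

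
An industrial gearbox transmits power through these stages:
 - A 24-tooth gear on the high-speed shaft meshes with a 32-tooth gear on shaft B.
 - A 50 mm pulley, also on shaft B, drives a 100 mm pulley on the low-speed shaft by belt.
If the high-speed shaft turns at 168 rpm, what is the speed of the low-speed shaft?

63 rpm

gear mesh 32/24 = 1.3333 → 168/1.3333 = 126 rpm
belt 100/50 = 2 → 126/2 = 63 rpm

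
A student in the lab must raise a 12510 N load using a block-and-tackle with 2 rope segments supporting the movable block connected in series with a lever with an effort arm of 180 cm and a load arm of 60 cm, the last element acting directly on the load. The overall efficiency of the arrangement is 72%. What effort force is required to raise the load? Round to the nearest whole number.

2896 N

Block-and-tackle MA = number of supporting rope parts = 2.
Lever MA = effort arm / load arm = 180/60 = 3.
Combined ideal MA = 2 × 3 = 6.
Actual MA = 6 × 0.72 = 4.32.
Effort = load / actual MA = 12510 / 4.32 = 2895.8 N.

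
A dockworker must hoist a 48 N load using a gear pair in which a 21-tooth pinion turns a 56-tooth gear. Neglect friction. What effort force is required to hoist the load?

18 N

Gear pair MA = 56/21 = 2.6667.
Effort = load / MA = 48 / 2.6667 = 18 N.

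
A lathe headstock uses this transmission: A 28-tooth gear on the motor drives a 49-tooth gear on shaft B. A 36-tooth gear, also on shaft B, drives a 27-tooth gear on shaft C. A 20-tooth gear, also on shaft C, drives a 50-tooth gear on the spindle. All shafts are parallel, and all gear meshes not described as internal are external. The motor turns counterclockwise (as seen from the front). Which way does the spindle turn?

the motor → shaft B: external mesh, 1 reversal → CW.
shaft B → shaft C: external mesh, 1 reversal → CCW.
shaft C → the spindle: external mesh, 1 reversal → CW.
3 reversals in total — an odd number — so the spindle turns opposite to the motor.

clockwise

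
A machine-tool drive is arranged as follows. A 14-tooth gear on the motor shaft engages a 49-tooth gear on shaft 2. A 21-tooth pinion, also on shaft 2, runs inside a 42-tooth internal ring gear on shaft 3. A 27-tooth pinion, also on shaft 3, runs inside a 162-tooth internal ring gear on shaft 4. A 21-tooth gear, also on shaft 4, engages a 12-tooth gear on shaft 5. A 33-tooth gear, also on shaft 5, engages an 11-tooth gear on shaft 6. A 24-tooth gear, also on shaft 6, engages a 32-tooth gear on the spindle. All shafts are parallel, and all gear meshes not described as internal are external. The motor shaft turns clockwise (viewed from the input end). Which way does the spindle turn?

clockwise

the motor shaft → shaft 2: external mesh, 1 reversal → CCW.
shaft 2 → shaft 3: internal mesh, same direction → CCW.
shaft 3 → shaft 4: internal mesh, same direction → CCW.
shaft 4 → shaft 5: external mesh, 1 reversal → CW.
shaft 5 → shaft 6: external mesh, 1 reversal → CCW.
shaft 6 → the spindle: external mesh, 1 reversal → CW.
4 reversals in total — an even number — so the spindle turns the same way as the motor shaft.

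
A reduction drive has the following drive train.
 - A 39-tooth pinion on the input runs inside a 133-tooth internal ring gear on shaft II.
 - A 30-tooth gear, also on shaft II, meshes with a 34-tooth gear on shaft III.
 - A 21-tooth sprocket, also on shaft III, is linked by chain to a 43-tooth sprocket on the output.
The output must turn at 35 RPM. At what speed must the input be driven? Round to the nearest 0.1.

Overall ratio R = 3.4103 × 1.1333 × 2.0476 = 7.914.
Required input speed = output speed × R = 35 × 7.914 = 276.99 RPM.

277.0 RPM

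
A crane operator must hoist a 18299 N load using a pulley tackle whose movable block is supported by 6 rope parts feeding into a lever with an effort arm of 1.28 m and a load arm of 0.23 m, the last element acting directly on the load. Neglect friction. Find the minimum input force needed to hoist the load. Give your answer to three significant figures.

Block-and-tackle MA = number of supporting rope parts = 6.
Lever MA = effort arm / load arm = 1.28/0.23 = 5.5652.
Combined ideal MA = 6 × 5.5652 = 33.391.
Effort = load / MA = 18299 / 33.391 = 548.02 N.

548 N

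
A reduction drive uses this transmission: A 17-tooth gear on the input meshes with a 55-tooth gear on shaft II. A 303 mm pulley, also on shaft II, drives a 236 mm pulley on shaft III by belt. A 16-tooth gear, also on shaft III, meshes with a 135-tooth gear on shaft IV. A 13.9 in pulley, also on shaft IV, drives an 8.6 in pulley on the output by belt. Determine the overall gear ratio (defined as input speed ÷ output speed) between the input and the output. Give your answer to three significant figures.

13.2

Each stage contributes driven/driver: gear mesh 55/17 = 3.2353, belt 236/303 = 0.77888, gear mesh 135/16 = 8.4375, belt 8.6/13.9 = 0.61871.
Overall: 3.2353 × 0.77888 × 8.4375 × 0.61871 = 13.155.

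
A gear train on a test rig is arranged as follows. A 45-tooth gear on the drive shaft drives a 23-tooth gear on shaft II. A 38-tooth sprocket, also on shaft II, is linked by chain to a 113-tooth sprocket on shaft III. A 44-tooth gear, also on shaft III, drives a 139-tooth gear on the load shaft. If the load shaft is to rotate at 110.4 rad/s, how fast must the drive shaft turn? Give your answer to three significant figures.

530 rad/s

Overall ratio R = 0.51111 × 2.9737 × 3.1591 = 4.8014.
Required input speed = output speed × R = 110.4 × 4.8014 = 530.08 rad/s.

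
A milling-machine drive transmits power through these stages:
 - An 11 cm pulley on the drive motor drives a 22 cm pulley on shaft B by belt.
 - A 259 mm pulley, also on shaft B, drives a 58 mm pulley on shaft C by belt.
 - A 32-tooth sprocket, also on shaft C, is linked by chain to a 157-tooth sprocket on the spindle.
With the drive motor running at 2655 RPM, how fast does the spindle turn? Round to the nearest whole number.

1208 RPM

Belt: ratio = 22/11 = 2, so shaft B turns at 2655 / 2 = 1327.5 RPM.
Belt: ratio = 58/259 = 0.22394, so shaft C turns at 1327.5 / 0.22394 = 5928 RPM.
Chain: ratio = 157/32 = 4.9062, so the spindle turns at 5928 / 4.9062 = 1208.2 RPM.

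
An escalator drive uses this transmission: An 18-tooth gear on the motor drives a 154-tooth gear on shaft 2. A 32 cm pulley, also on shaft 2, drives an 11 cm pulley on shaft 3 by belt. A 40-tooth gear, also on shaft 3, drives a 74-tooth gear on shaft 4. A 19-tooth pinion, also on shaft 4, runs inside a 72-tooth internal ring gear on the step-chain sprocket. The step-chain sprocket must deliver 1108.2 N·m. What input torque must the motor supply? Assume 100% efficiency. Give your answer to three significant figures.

Overall ratio R = 8.5556 × 0.34375 × 1.85 × 3.7895 = 20.618.
Input torque = output torque / R = 1108.2 / 20.618 = 53.75 N·m.

53.7 N·m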